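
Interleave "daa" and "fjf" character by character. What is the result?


Interleaving "daa" and "fjf":
  Position 0: 'd' from first, 'f' from second => "df"
  Position 1: 'a' from first, 'j' from second => "aj"
  Position 2: 'a' from first, 'f' from second => "af"
Result: dfajaf

dfajaf


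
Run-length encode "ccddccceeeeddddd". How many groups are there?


Input: ccddccceeeeddddd
Scanning for consecutive runs:
  Group 1: 'c' x 2 (positions 0-1)
  Group 2: 'd' x 2 (positions 2-3)
  Group 3: 'c' x 3 (positions 4-6)
  Group 4: 'e' x 4 (positions 7-10)
  Group 5: 'd' x 5 (positions 11-15)
Total groups: 5

5


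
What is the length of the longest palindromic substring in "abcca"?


Input: "abcca"
Checking substrings for palindromes:
  [2:4] "cc" (len 2) => palindrome
Longest palindromic substring: "cc" with length 2

2


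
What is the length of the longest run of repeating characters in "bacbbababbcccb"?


Input: "bacbbababbcccb"
Scanning for longest run:
  Position 1 ('a'): new char, reset run to 1
  Position 2 ('c'): new char, reset run to 1
  Position 3 ('b'): new char, reset run to 1
  Position 4 ('b'): continues run of 'b', length=2
  Position 5 ('a'): new char, reset run to 1
  Position 6 ('b'): new char, reset run to 1
  Position 7 ('a'): new char, reset run to 1
  Position 8 ('b'): new char, reset run to 1
  Position 9 ('b'): continues run of 'b', length=2
  Position 10 ('c'): new char, reset run to 1
  Position 11 ('c'): continues run of 'c', length=2
  Position 12 ('c'): continues run of 'c', length=3
  Position 13 ('b'): new char, reset run to 1
Longest run: 'c' with length 3

3


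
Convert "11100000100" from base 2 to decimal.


Input: "11100000100" in base 2
Positional expansion:
  Digit '1' (value 1) x 2^10 = 1024
  Digit '1' (value 1) x 2^9 = 512
  Digit '1' (value 1) x 2^8 = 256
  Digit '0' (value 0) x 2^7 = 0
  Digit '0' (value 0) x 2^6 = 0
  Digit '0' (value 0) x 2^5 = 0
  Digit '0' (value 0) x 2^4 = 0
  Digit '0' (value 0) x 2^3 = 0
  Digit '1' (value 1) x 2^2 = 4
  Digit '0' (value 0) x 2^1 = 0
  Digit '0' (value 0) x 2^0 = 0
Sum = 1796

1796


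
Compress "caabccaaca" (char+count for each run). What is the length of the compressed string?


Input: caabccaaca
Runs:
  'c' x 1 => "c1"
  'a' x 2 => "a2"
  'b' x 1 => "b1"
  'c' x 2 => "c2"
  'a' x 2 => "a2"
  'c' x 1 => "c1"
  'a' x 1 => "a1"
Compressed: "c1a2b1c2a2c1a1"
Compressed length: 14

14


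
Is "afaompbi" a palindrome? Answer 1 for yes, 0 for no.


Input: afaompbi
Reversed: ibpmoafa
  Compare pos 0 ('a') with pos 7 ('i'): MISMATCH
  Compare pos 1 ('f') with pos 6 ('b'): MISMATCH
  Compare pos 2 ('a') with pos 5 ('p'): MISMATCH
  Compare pos 3 ('o') with pos 4 ('m'): MISMATCH
Result: not a palindrome

0


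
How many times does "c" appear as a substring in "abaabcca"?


Searching for "c" in "abaabcca"
Scanning each position:
  Position 0: "a" => no
  Position 1: "b" => no
  Position 2: "a" => no
  Position 3: "a" => no
  Position 4: "b" => no
  Position 5: "c" => MATCH
  Position 6: "c" => MATCH
  Position 7: "a" => no
Total occurrences: 2

2


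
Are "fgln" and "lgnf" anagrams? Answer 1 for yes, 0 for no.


Strings: "fgln", "lgnf"
Sorted first:  fgln
Sorted second: fgln
Sorted forms match => anagrams

1


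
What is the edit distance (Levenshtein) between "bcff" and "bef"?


Computing edit distance: "bcff" -> "bef"
DP table:
           b    e    f
      0    1    2    3
  b   1    0    1    2
  c   2    1    1    2
  f   3    2    2    1
  f   4    3    3    2
Edit distance = dp[4][3] = 2

2


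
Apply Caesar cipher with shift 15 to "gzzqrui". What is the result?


Caesar cipher: shift "gzzqrui" by 15
  'g' (pos 6) + 15 = pos 21 = 'v'
  'z' (pos 25) + 15 = pos 14 = 'o'
  'z' (pos 25) + 15 = pos 14 = 'o'
  'q' (pos 16) + 15 = pos 5 = 'f'
  'r' (pos 17) + 15 = pos 6 = 'g'
  'u' (pos 20) + 15 = pos 9 = 'j'
  'i' (pos 8) + 15 = pos 23 = 'x'
Result: voofgjx

voofgjx


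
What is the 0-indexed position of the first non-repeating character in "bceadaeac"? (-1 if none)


Input: bceadaeac
Character frequencies:
  'a': 3
  'b': 1
  'c': 2
  'd': 1
  'e': 2
Scanning left to right for freq == 1:
  Position 0 ('b'): unique! => answer = 0

0


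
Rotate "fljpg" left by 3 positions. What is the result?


Input: "fljpg", rotate left by 3
First 3 characters: "flj"
Remaining characters: "pg"
Concatenate remaining + first: "pg" + "flj" = "pgflj"

pgflj


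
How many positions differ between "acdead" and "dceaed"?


Comparing "acdead" and "dceaed" position by position:
  Position 0: 'a' vs 'd' => DIFFER
  Position 1: 'c' vs 'c' => same
  Position 2: 'd' vs 'e' => DIFFER
  Position 3: 'e' vs 'a' => DIFFER
  Position 4: 'a' vs 'e' => DIFFER
  Position 5: 'd' vs 'd' => same
Positions that differ: 4

4


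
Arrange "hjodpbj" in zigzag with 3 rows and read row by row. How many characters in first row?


Zigzag "hjodpbj" into 3 rows:
Placing characters:
  'h' => row 0
  'j' => row 1
  'o' => row 2
  'd' => row 1
  'p' => row 0
  'b' => row 1
  'j' => row 2
Rows:
  Row 0: "hp"
  Row 1: "jdb"
  Row 2: "oj"
First row length: 2

2


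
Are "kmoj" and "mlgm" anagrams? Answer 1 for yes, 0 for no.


Strings: "kmoj", "mlgm"
Sorted first:  jkmo
Sorted second: glmm
Differ at position 0: 'j' vs 'g' => not anagrams

0


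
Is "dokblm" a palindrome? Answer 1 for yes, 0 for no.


Input: dokblm
Reversed: mlbkod
  Compare pos 0 ('d') with pos 5 ('m'): MISMATCH
  Compare pos 1 ('o') with pos 4 ('l'): MISMATCH
  Compare pos 2 ('k') with pos 3 ('b'): MISMATCH
Result: not a palindrome

0


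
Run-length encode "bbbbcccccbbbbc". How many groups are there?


Input: bbbbcccccbbbbc
Scanning for consecutive runs:
  Group 1: 'b' x 4 (positions 0-3)
  Group 2: 'c' x 5 (positions 4-8)
  Group 3: 'b' x 4 (positions 9-12)
  Group 4: 'c' x 1 (positions 13-13)
Total groups: 4

4


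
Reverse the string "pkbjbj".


Input: pkbjbj
Reading characters right to left:
  Position 5: 'j'
  Position 4: 'b'
  Position 3: 'j'
  Position 2: 'b'
  Position 1: 'k'
  Position 0: 'p'
Reversed: jbjbkp

jbjbkp


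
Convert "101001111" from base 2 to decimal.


Input: "101001111" in base 2
Positional expansion:
  Digit '1' (value 1) x 2^8 = 256
  Digit '0' (value 0) x 2^7 = 0
  Digit '1' (value 1) x 2^6 = 64
  Digit '0' (value 0) x 2^5 = 0
  Digit '0' (value 0) x 2^4 = 0
  Digit '1' (value 1) x 2^3 = 8
  Digit '1' (value 1) x 2^2 = 4
  Digit '1' (value 1) x 2^1 = 2
  Digit '1' (value 1) x 2^0 = 1
Sum = 335

335


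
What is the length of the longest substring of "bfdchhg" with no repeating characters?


Input: "bfdchhg"
Sliding window (track last position of each char):
  Position 0 ('b'): window [0,0] length 1 -- new best
  Position 1 ('f'): window [0,1] length 2 -- new best
  Position 2 ('d'): window [0,2] length 3 -- new best
  Position 3 ('c'): window [0,3] length 4 -- new best
  Position 4 ('h'): window [0,4] length 5 -- new best
  Position 5 ('h'): repeat (last at 4), move window start to 5
  Position 5 ('h'): window [5,5] length 1
  Position 6 ('g'): window [5,6] length 2
Longest substring with no repeats: "bfdch" with length 5

5


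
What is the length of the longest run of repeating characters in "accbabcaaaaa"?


Input: "accbabcaaaaa"
Scanning for longest run:
  Position 1 ('c'): new char, reset run to 1
  Position 2 ('c'): continues run of 'c', length=2
  Position 3 ('b'): new char, reset run to 1
  Position 4 ('a'): new char, reset run to 1
  Position 5 ('b'): new char, reset run to 1
  Position 6 ('c'): new char, reset run to 1
  Position 7 ('a'): new char, reset run to 1
  Position 8 ('a'): continues run of 'a', length=2
  Position 9 ('a'): continues run of 'a', length=3
  Position 10 ('a'): continues run of 'a', length=4
  Position 11 ('a'): continues run of 'a', length=5
Longest run: 'a' with length 5

5


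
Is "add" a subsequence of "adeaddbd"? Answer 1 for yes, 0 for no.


Check if "add" is a subsequence of "adeaddbd"
Greedy scan:
  Position 0 ('a'): matches sub[0] = 'a'
  Position 1 ('d'): matches sub[1] = 'd'
  Position 2 ('e'): no match needed
  Position 3 ('a'): no match needed
  Position 4 ('d'): matches sub[2] = 'd'
  Position 5 ('d'): no match needed
  Position 6 ('b'): no match needed
  Position 7 ('d'): no match needed
All 3 characters matched => is a subsequence

1


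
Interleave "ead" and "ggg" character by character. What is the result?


Interleaving "ead" and "ggg":
  Position 0: 'e' from first, 'g' from second => "eg"
  Position 1: 'a' from first, 'g' from second => "ag"
  Position 2: 'd' from first, 'g' from second => "dg"
Result: egagdg

egagdg


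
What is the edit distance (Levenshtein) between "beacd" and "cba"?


Computing edit distance: "beacd" -> "cba"
DP table:
           c    b    a
      0    1    2    3
  b   1    1    1    2
  e   2    2    2    2
  a   3    3    3    2
  c   4    3    4    3
  d   5    4    4    4
Edit distance = dp[5][3] = 4

4


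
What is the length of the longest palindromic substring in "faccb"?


Input: "faccb"
Checking substrings for palindromes:
  [2:4] "cc" (len 2) => palindrome
Longest palindromic substring: "cc" with length 2

2


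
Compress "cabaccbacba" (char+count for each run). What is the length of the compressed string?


Input: cabaccbacba
Runs:
  'c' x 1 => "c1"
  'a' x 1 => "a1"
  'b' x 1 => "b1"
  'a' x 1 => "a1"
  'c' x 2 => "c2"
  'b' x 1 => "b1"
  'a' x 1 => "a1"
  'c' x 1 => "c1"
  'b' x 1 => "b1"
  'a' x 1 => "a1"
Compressed: "c1a1b1a1c2b1a1c1b1a1"
Compressed length: 20

20


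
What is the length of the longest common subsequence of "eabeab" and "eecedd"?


LCS of "eabeab" and "eecedd"
DP table:
           e    e    c    e    d    d
      0    0    0    0    0    0    0
  e   0    1    1    1    1    1    1
  a   0    1    1    1    1    1    1
  b   0    1    1    1    1    1    1
  e   0    1    2    2    2    2    2
  a   0    1    2    2    2    2    2
  b   0    1    2    2    2    2    2
LCS length = dp[6][6] = 2

2


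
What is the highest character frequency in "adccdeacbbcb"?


Input: adccdeacbbcb
Character counts:
  'a': 2
  'b': 3
  'c': 4
  'd': 2
  'e': 1
Maximum frequency: 4

4


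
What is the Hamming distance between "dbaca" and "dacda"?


Comparing "dbaca" and "dacda" position by position:
  Position 0: 'd' vs 'd' => same
  Position 1: 'b' vs 'a' => differ
  Position 2: 'a' vs 'c' => differ
  Position 3: 'c' vs 'd' => differ
  Position 4: 'a' vs 'a' => same
Total differences (Hamming distance): 3

3


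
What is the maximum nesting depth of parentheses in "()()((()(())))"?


Input: "()()((()(())))"
Tracking depth:
  Position 0 '(': depth becomes 1
  Position 1 ')': depth becomes 0
  Position 2 '(': depth becomes 1
  Position 3 ')': depth becomes 0
  Position 4 '(': depth becomes 1
  Position 5 '(': depth becomes 2
  Position 6 '(': depth becomes 3
  Position 7 ')': depth becomes 2
  Position 8 '(': depth becomes 3
  Position 9 '(': depth becomes 4
  Position 10 ')': depth becomes 3
  Position 11 ')': depth becomes 2
  Position 12 ')': depth becomes 1
  Position 13 ')': depth becomes 0
Maximum depth reached: 4

4


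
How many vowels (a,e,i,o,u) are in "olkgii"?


Input: olkgii
Checking each character:
  'o' at position 0: vowel (running total: 1)
  'l' at position 1: consonant
  'k' at position 2: consonant
  'g' at position 3: consonant
  'i' at position 4: vowel (running total: 2)
  'i' at position 5: vowel (running total: 3)
Total vowels: 3

3


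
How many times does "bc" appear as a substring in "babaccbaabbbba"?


Searching for "bc" in "babaccbaabbbba"
Scanning each position:
  Position 0: "ba" => no
  Position 1: "ab" => no
  Position 2: "ba" => no
  Position 3: "ac" => no
  Position 4: "cc" => no
  Position 5: "cb" => no
  Position 6: "ba" => no
  Position 7: "aa" => no
  Position 8: "ab" => no
  Position 9: "bb" => no
  Position 10: "bb" => no
  Position 11: "bb" => no
  Position 12: "ba" => no
Total occurrences: 0

0


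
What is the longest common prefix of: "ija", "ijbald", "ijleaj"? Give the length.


Words: ija, ijbald, ijleaj
  Position 0: all 'i' => match
  Position 1: all 'j' => match
  Position 2: ('a', 'b', 'l') => mismatch, stop
LCP = "ij" (length 2)

2


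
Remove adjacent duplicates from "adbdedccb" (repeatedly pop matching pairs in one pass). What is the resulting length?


Input: adbdedccb
Stack-based adjacent duplicate removal:
  Read 'a': push. Stack: a
  Read 'd': push. Stack: ad
  Read 'b': push. Stack: adb
  Read 'd': push. Stack: adbd
  Read 'e': push. Stack: adbde
  Read 'd': push. Stack: adbded
  Read 'c': push. Stack: adbdedc
  Read 'c': matches stack top 'c' => pop. Stack: adbded
  Read 'b': push. Stack: adbdedb
Final stack: "adbdedb" (length 7)

7


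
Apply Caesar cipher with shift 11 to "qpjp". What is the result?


Caesar cipher: shift "qpjp" by 11
  'q' (pos 16) + 11 = pos 1 = 'b'
  'p' (pos 15) + 11 = pos 0 = 'a'
  'j' (pos 9) + 11 = pos 20 = 'u'
  'p' (pos 15) + 11 = pos 0 = 'a'
Result: baua

baua


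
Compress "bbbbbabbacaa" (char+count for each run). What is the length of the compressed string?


Input: bbbbbabbacaa
Runs:
  'b' x 5 => "b5"
  'a' x 1 => "a1"
  'b' x 2 => "b2"
  'a' x 1 => "a1"
  'c' x 1 => "c1"
  'a' x 2 => "a2"
Compressed: "b5a1b2a1c1a2"
Compressed length: 12

12


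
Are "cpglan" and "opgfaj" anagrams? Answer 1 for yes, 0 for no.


Strings: "cpglan", "opgfaj"
Sorted first:  acglnp
Sorted second: afgjop
Differ at position 1: 'c' vs 'f' => not anagrams

0


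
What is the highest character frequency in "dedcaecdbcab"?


Input: dedcaecdbcab
Character counts:
  'a': 2
  'b': 2
  'c': 3
  'd': 3
  'e': 2
Maximum frequency: 3

3


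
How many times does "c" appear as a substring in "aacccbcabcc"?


Searching for "c" in "aacccbcabcc"
Scanning each position:
  Position 0: "a" => no
  Position 1: "a" => no
  Position 2: "c" => MATCH
  Position 3: "c" => MATCH
  Position 4: "c" => MATCH
  Position 5: "b" => no
  Position 6: "c" => MATCH
  Position 7: "a" => no
  Position 8: "b" => no
  Position 9: "c" => MATCH
  Position 10: "c" => MATCH
Total occurrences: 6

6


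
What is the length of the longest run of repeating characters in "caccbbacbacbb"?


Input: "caccbbacbacbb"
Scanning for longest run:
  Position 1 ('a'): new char, reset run to 1
  Position 2 ('c'): new char, reset run to 1
  Position 3 ('c'): continues run of 'c', length=2
  Position 4 ('b'): new char, reset run to 1
  Position 5 ('b'): continues run of 'b', length=2
  Position 6 ('a'): new char, reset run to 1
  Position 7 ('c'): new char, reset run to 1
  Position 8 ('b'): new char, reset run to 1
  Position 9 ('a'): new char, reset run to 1
  Position 10 ('c'): new char, reset run to 1
  Position 11 ('b'): new char, reset run to 1
  Position 12 ('b'): continues run of 'b', length=2
Longest run: 'c' with length 2

2


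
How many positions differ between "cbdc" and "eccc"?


Comparing "cbdc" and "eccc" position by position:
  Position 0: 'c' vs 'e' => DIFFER
  Position 1: 'b' vs 'c' => DIFFER
  Position 2: 'd' vs 'c' => DIFFER
  Position 3: 'c' vs 'c' => same
Positions that differ: 3

3


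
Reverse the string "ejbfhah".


Input: ejbfhah
Reading characters right to left:
  Position 6: 'h'
  Position 5: 'a'
  Position 4: 'h'
  Position 3: 'f'
  Position 2: 'b'
  Position 1: 'j'
  Position 0: 'e'
Reversed: hahfbje

hahfbje


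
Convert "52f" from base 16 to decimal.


Input: "52f" in base 16
Positional expansion:
  Digit '5' (value 5) x 16^2 = 1280
  Digit '2' (value 2) x 16^1 = 32
  Digit 'f' (value 15) x 16^0 = 15
Sum = 1327

1327


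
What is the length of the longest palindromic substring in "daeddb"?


Input: "daeddb"
Checking substrings for palindromes:
  [3:5] "dd" (len 2) => palindrome
Longest palindromic substring: "dd" with length 2

2


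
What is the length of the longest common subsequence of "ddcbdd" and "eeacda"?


LCS of "ddcbdd" and "eeacda"
DP table:
           e    e    a    c    d    a
      0    0    0    0    0    0    0
  d   0    0    0    0    0    1    1
  d   0    0    0    0    0    1    1
  c   0    0    0    0    1    1    1
  b   0    0    0    0    1    1    1
  d   0    0    0    0    1    2    2
  d   0    0    0    0    1    2    2
LCS length = dp[6][6] = 2

2


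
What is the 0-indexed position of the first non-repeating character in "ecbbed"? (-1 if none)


Input: ecbbed
Character frequencies:
  'b': 2
  'c': 1
  'd': 1
  'e': 2
Scanning left to right for freq == 1:
  Position 0 ('e'): freq=2, skip
  Position 1 ('c'): unique! => answer = 1

1


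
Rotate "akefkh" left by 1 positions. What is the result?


Input: "akefkh", rotate left by 1
First 1 characters: "a"
Remaining characters: "kefkh"
Concatenate remaining + first: "kefkh" + "a" = "kefkha"

kefkha


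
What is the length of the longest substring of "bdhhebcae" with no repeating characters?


Input: "bdhhebcae"
Sliding window (track last position of each char):
  Position 0 ('b'): window [0,0] length 1 -- new best
  Position 1 ('d'): window [0,1] length 2 -- new best
  Position 2 ('h'): window [0,2] length 3 -- new best
  Position 3 ('h'): repeat (last at 2), move window start to 3
  Position 3 ('h'): window [3,3] length 1
  Position 4 ('e'): window [3,4] length 2
  Position 5 ('b'): window [3,5] length 3
  Position 6 ('c'): window [3,6] length 4 -- new best
  Position 7 ('a'): window [3,7] length 5 -- new best
  Position 8 ('e'): repeat (last at 4), move window start to 5
  Position 8 ('e'): window [5,8] length 4
Longest substring with no repeats: "hebca" with length 5

5


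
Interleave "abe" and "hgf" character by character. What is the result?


Interleaving "abe" and "hgf":
  Position 0: 'a' from first, 'h' from second => "ah"
  Position 1: 'b' from first, 'g' from second => "bg"
  Position 2: 'e' from first, 'f' from second => "ef"
Result: ahbgef

ahbgef


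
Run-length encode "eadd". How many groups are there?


Input: eadd
Scanning for consecutive runs:
  Group 1: 'e' x 1 (positions 0-0)
  Group 2: 'a' x 1 (positions 1-1)
  Group 3: 'd' x 2 (positions 2-3)
Total groups: 3

3


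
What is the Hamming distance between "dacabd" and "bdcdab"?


Comparing "dacabd" and "bdcdab" position by position:
  Position 0: 'd' vs 'b' => differ
  Position 1: 'a' vs 'd' => differ
  Position 2: 'c' vs 'c' => same
  Position 3: 'a' vs 'd' => differ
  Position 4: 'b' vs 'a' => differ
  Position 5: 'd' vs 'b' => differ
Total differences (Hamming distance): 5

5


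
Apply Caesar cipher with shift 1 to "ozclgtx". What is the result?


Caesar cipher: shift "ozclgtx" by 1
  'o' (pos 14) + 1 = pos 15 = 'p'
  'z' (pos 25) + 1 = pos 0 = 'a'
  'c' (pos 2) + 1 = pos 3 = 'd'
  'l' (pos 11) + 1 = pos 12 = 'm'
  'g' (pos 6) + 1 = pos 7 = 'h'
  't' (pos 19) + 1 = pos 20 = 'u'
  'x' (pos 23) + 1 = pos 24 = 'y'
Result: padmhuy

padmhuy


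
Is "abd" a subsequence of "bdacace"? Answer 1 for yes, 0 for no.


Check if "abd" is a subsequence of "bdacace"
Greedy scan:
  Position 0 ('b'): no match needed
  Position 1 ('d'): no match needed
  Position 2 ('a'): matches sub[0] = 'a'
  Position 3 ('c'): no match needed
  Position 4 ('a'): no match needed
  Position 5 ('c'): no match needed
  Position 6 ('e'): no match needed
Only matched 1/3 characters => not a subsequence

0


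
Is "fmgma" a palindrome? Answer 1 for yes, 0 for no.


Input: fmgma
Reversed: amgmf
  Compare pos 0 ('f') with pos 4 ('a'): MISMATCH
  Compare pos 1 ('m') with pos 3 ('m'): match
Result: not a palindrome

0


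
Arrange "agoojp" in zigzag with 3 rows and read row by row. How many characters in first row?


Zigzag "agoojp" into 3 rows:
Placing characters:
  'a' => row 0
  'g' => row 1
  'o' => row 2
  'o' => row 1
  'j' => row 0
  'p' => row 1
Rows:
  Row 0: "aj"
  Row 1: "gop"
  Row 2: "o"
First row length: 2

2


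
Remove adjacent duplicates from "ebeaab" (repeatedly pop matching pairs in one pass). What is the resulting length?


Input: ebeaab
Stack-based adjacent duplicate removal:
  Read 'e': push. Stack: e
  Read 'b': push. Stack: eb
  Read 'e': push. Stack: ebe
  Read 'a': push. Stack: ebea
  Read 'a': matches stack top 'a' => pop. Stack: ebe
  Read 'b': push. Stack: ebeb
Final stack: "ebeb" (length 4)

4


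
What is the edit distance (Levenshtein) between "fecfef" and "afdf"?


Computing edit distance: "fecfef" -> "afdf"
DP table:
           a    f    d    f
      0    1    2    3    4
  f   1    1    1    2    3
  e   2    2    2    2    3
  c   3    3    3    3    3
  f   4    4    3    4    3
  e   5    5    4    4    4
  f   6    6    5    5    4
Edit distance = dp[6][4] = 4

4


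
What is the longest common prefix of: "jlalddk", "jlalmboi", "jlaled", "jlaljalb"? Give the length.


Words: jlalddk, jlalmboi, jlaled, jlaljalb
  Position 0: all 'j' => match
  Position 1: all 'l' => match
  Position 2: all 'a' => match
  Position 3: all 'l' => match
  Position 4: ('d', 'm', 'e', 'j') => mismatch, stop
LCP = "jlal" (length 4)

4


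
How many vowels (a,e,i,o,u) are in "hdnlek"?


Input: hdnlek
Checking each character:
  'h' at position 0: consonant
  'd' at position 1: consonant
  'n' at position 2: consonant
  'l' at position 3: consonant
  'e' at position 4: vowel (running total: 1)
  'k' at position 5: consonant
Total vowels: 1

1


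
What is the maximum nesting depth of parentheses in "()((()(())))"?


Input: "()((()(())))"
Tracking depth:
  Position 0 '(': depth becomes 1
  Position 1 ')': depth becomes 0
  Position 2 '(': depth becomes 1
  Position 3 '(': depth becomes 2
  Position 4 '(': depth becomes 3
  Position 5 ')': depth becomes 2
  Position 6 '(': depth becomes 3
  Position 7 '(': depth becomes 4
  Position 8 ')': depth becomes 3
  Position 9 ')': depth becomes 2
  Position 10 ')': depth becomes 1
  Position 11 ')': depth becomes 0
Maximum depth reached: 4

4


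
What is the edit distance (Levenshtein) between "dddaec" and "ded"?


Computing edit distance: "dddaec" -> "ded"
DP table:
           d    e    d
      0    1    2    3
  d   1    0    1    2
  d   2    1    1    1
  d   3    2    2    1
  a   4    3    3    2
  e   5    4    3    3
  c   6    5    4    4
Edit distance = dp[6][3] = 4

4


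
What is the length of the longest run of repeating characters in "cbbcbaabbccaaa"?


Input: "cbbcbaabbccaaa"
Scanning for longest run:
  Position 1 ('b'): new char, reset run to 1
  Position 2 ('b'): continues run of 'b', length=2
  Position 3 ('c'): new char, reset run to 1
  Position 4 ('b'): new char, reset run to 1
  Position 5 ('a'): new char, reset run to 1
  Position 6 ('a'): continues run of 'a', length=2
  Position 7 ('b'): new char, reset run to 1
  Position 8 ('b'): continues run of 'b', length=2
  Position 9 ('c'): new char, reset run to 1
  Position 10 ('c'): continues run of 'c', length=2
  Position 11 ('a'): new char, reset run to 1
  Position 12 ('a'): continues run of 'a', length=2
  Position 13 ('a'): continues run of 'a', length=3
Longest run: 'a' with length 3

3


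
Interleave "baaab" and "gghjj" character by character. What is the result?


Interleaving "baaab" and "gghjj":
  Position 0: 'b' from first, 'g' from second => "bg"
  Position 1: 'a' from first, 'g' from second => "ag"
  Position 2: 'a' from first, 'h' from second => "ah"
  Position 3: 'a' from first, 'j' from second => "aj"
  Position 4: 'b' from first, 'j' from second => "bj"
Result: bgagahajbj

bgagahajbj


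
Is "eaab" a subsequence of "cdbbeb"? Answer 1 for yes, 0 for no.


Check if "eaab" is a subsequence of "cdbbeb"
Greedy scan:
  Position 0 ('c'): no match needed
  Position 1 ('d'): no match needed
  Position 2 ('b'): no match needed
  Position 3 ('b'): no match needed
  Position 4 ('e'): matches sub[0] = 'e'
  Position 5 ('b'): no match needed
Only matched 1/4 characters => not a subsequence

0


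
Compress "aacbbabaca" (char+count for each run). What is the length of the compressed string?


Input: aacbbabaca
Runs:
  'a' x 2 => "a2"
  'c' x 1 => "c1"
  'b' x 2 => "b2"
  'a' x 1 => "a1"
  'b' x 1 => "b1"
  'a' x 1 => "a1"
  'c' x 1 => "c1"
  'a' x 1 => "a1"
Compressed: "a2c1b2a1b1a1c1a1"
Compressed length: 16

16


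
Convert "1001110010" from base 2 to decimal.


Input: "1001110010" in base 2
Positional expansion:
  Digit '1' (value 1) x 2^9 = 512
  Digit '0' (value 0) x 2^8 = 0
  Digit '0' (value 0) x 2^7 = 0
  Digit '1' (value 1) x 2^6 = 64
  Digit '1' (value 1) x 2^5 = 32
  Digit '1' (value 1) x 2^4 = 16
  Digit '0' (value 0) x 2^3 = 0
  Digit '0' (value 0) x 2^2 = 0
  Digit '1' (value 1) x 2^1 = 2
  Digit '0' (value 0) x 2^0 = 0
Sum = 626

626


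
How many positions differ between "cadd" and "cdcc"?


Comparing "cadd" and "cdcc" position by position:
  Position 0: 'c' vs 'c' => same
  Position 1: 'a' vs 'd' => DIFFER
  Position 2: 'd' vs 'c' => DIFFER
  Position 3: 'd' vs 'c' => DIFFER
Positions that differ: 3

3


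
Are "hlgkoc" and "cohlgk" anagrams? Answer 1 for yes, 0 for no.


Strings: "hlgkoc", "cohlgk"
Sorted first:  cghklo
Sorted second: cghklo
Sorted forms match => anagrams

1


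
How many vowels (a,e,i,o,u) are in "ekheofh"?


Input: ekheofh
Checking each character:
  'e' at position 0: vowel (running total: 1)
  'k' at position 1: consonant
  'h' at position 2: consonant
  'e' at position 3: vowel (running total: 2)
  'o' at position 4: vowel (running total: 3)
  'f' at position 5: consonant
  'h' at position 6: consonant
Total vowels: 3

3


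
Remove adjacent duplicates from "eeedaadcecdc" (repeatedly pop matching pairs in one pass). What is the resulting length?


Input: eeedaadcecdc
Stack-based adjacent duplicate removal:
  Read 'e': push. Stack: e
  Read 'e': matches stack top 'e' => pop. Stack: (empty)
  Read 'e': push. Stack: e
  Read 'd': push. Stack: ed
  Read 'a': push. Stack: eda
  Read 'a': matches stack top 'a' => pop. Stack: ed
  Read 'd': matches stack top 'd' => pop. Stack: e
  Read 'c': push. Stack: ec
  Read 'e': push. Stack: ece
  Read 'c': push. Stack: ecec
  Read 'd': push. Stack: ececd
  Read 'c': push. Stack: ececdc
Final stack: "ececdc" (length 6)

6


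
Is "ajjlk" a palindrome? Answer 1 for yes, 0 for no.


Input: ajjlk
Reversed: kljja
  Compare pos 0 ('a') with pos 4 ('k'): MISMATCH
  Compare pos 1 ('j') with pos 3 ('l'): MISMATCH
Result: not a palindrome

0


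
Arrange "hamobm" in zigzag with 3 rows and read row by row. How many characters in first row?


Zigzag "hamobm" into 3 rows:
Placing characters:
  'h' => row 0
  'a' => row 1
  'm' => row 2
  'o' => row 1
  'b' => row 0
  'm' => row 1
Rows:
  Row 0: "hb"
  Row 1: "aom"
  Row 2: "m"
First row length: 2

2


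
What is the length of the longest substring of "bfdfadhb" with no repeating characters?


Input: "bfdfadhb"
Sliding window (track last position of each char):
  Position 0 ('b'): window [0,0] length 1 -- new best
  Position 1 ('f'): window [0,1] length 2 -- new best
  Position 2 ('d'): window [0,2] length 3 -- new best
  Position 3 ('f'): repeat (last at 1), move window start to 2
  Position 3 ('f'): window [2,3] length 2
  Position 4 ('a'): window [2,4] length 3
  Position 5 ('d'): repeat (last at 2), move window start to 3
  Position 5 ('d'): window [3,5] length 3
  Position 6 ('h'): window [3,6] length 4 -- new best
  Position 7 ('b'): window [3,7] length 5 -- new best
Longest substring with no repeats: "fadhb" with length 5

5


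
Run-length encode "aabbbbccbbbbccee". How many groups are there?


Input: aabbbbccbbbbccee
Scanning for consecutive runs:
  Group 1: 'a' x 2 (positions 0-1)
  Group 2: 'b' x 4 (positions 2-5)
  Group 3: 'c' x 2 (positions 6-7)
  Group 4: 'b' x 4 (positions 8-11)
  Group 5: 'c' x 2 (positions 12-13)
  Group 6: 'e' x 2 (positions 14-15)
Total groups: 6

6


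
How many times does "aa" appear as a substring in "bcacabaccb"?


Searching for "aa" in "bcacabaccb"
Scanning each position:
  Position 0: "bc" => no
  Position 1: "ca" => no
  Position 2: "ac" => no
  Position 3: "ca" => no
  Position 4: "ab" => no
  Position 5: "ba" => no
  Position 6: "ac" => no
  Position 7: "cc" => no
  Position 8: "cb" => no
Total occurrences: 0

0


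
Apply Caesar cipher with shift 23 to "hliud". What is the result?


Caesar cipher: shift "hliud" by 23
  'h' (pos 7) + 23 = pos 4 = 'e'
  'l' (pos 11) + 23 = pos 8 = 'i'
  'i' (pos 8) + 23 = pos 5 = 'f'
  'u' (pos 20) + 23 = pos 17 = 'r'
  'd' (pos 3) + 23 = pos 0 = 'a'
Result: eifra

eifra


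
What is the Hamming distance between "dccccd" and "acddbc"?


Comparing "dccccd" and "acddbc" position by position:
  Position 0: 'd' vs 'a' => differ
  Position 1: 'c' vs 'c' => same
  Position 2: 'c' vs 'd' => differ
  Position 3: 'c' vs 'd' => differ
  Position 4: 'c' vs 'b' => differ
  Position 5: 'd' vs 'c' => differ
Total differences (Hamming distance): 5

5


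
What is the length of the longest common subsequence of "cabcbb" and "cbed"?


LCS of "cabcbb" and "cbed"
DP table:
           c    b    e    d
      0    0    0    0    0
  c   0    1    1    1    1
  a   0    1    1    1    1
  b   0    1    2    2    2
  c   0    1    2    2    2
  b   0    1    2    2    2
  b   0    1    2    2    2
LCS length = dp[6][4] = 2

2


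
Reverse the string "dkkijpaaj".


Input: dkkijpaaj
Reading characters right to left:
  Position 8: 'j'
  Position 7: 'a'
  Position 6: 'a'
  Position 5: 'p'
  Position 4: 'j'
  Position 3: 'i'
  Position 2: 'k'
  Position 1: 'k'
  Position 0: 'd'
Reversed: jaapjikkd

jaapjikkd


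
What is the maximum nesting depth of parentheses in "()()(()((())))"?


Input: "()()(()((())))"
Tracking depth:
  Position 0 '(': depth becomes 1
  Position 1 ')': depth becomes 0
  Position 2 '(': depth becomes 1
  Position 3 ')': depth becomes 0
  Position 4 '(': depth becomes 1
  Position 5 '(': depth becomes 2
  Position 6 ')': depth becomes 1
  Position 7 '(': depth becomes 2
  Position 8 '(': depth becomes 3
  Position 9 '(': depth becomes 4
  Position 10 ')': depth becomes 3
  Position 11 ')': depth becomes 2
  Position 12 ')': depth becomes 1
  Position 13 ')': depth becomes 0
Maximum depth reached: 4

4


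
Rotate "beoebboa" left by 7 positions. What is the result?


Input: "beoebboa", rotate left by 7
First 7 characters: "beoebbo"
Remaining characters: "a"
Concatenate remaining + first: "a" + "beoebbo" = "abeoebbo"

abeoebbo


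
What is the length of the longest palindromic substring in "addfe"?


Input: "addfe"
Checking substrings for palindromes:
  [1:3] "dd" (len 2) => palindrome
Longest palindromic substring: "dd" with length 2

2


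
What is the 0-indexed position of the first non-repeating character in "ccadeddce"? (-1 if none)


Input: ccadeddce
Character frequencies:
  'a': 1
  'c': 3
  'd': 3
  'e': 2
Scanning left to right for freq == 1:
  Position 0 ('c'): freq=3, skip
  Position 1 ('c'): freq=3, skip
  Position 2 ('a'): unique! => answer = 2

2


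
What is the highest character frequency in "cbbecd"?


Input: cbbecd
Character counts:
  'b': 2
  'c': 2
  'd': 1
  'e': 1
Maximum frequency: 2

2


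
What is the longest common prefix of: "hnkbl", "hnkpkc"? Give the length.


Words: hnkbl, hnkpkc
  Position 0: all 'h' => match
  Position 1: all 'n' => match
  Position 2: all 'k' => match
  Position 3: ('b', 'p') => mismatch, stop
LCP = "hnk" (length 3)

3


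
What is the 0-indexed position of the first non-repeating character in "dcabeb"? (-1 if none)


Input: dcabeb
Character frequencies:
  'a': 1
  'b': 2
  'c': 1
  'd': 1
  'e': 1
Scanning left to right for freq == 1:
  Position 0 ('d'): unique! => answer = 0

0


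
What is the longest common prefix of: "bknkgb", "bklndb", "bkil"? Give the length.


Words: bknkgb, bklndb, bkil
  Position 0: all 'b' => match
  Position 1: all 'k' => match
  Position 2: ('n', 'l', 'i') => mismatch, stop
LCP = "bk" (length 2)

2


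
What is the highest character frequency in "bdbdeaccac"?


Input: bdbdeaccac
Character counts:
  'a': 2
  'b': 2
  'c': 3
  'd': 2
  'e': 1
Maximum frequency: 3

3


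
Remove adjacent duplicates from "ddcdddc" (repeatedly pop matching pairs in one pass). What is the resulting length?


Input: ddcdddc
Stack-based adjacent duplicate removal:
  Read 'd': push. Stack: d
  Read 'd': matches stack top 'd' => pop. Stack: (empty)
  Read 'c': push. Stack: c
  Read 'd': push. Stack: cd
  Read 'd': matches stack top 'd' => pop. Stack: c
  Read 'd': push. Stack: cd
  Read 'c': push. Stack: cdc
Final stack: "cdc" (length 3)

3


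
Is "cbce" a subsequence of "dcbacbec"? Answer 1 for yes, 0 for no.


Check if "cbce" is a subsequence of "dcbacbec"
Greedy scan:
  Position 0 ('d'): no match needed
  Position 1 ('c'): matches sub[0] = 'c'
  Position 2 ('b'): matches sub[1] = 'b'
  Position 3 ('a'): no match needed
  Position 4 ('c'): matches sub[2] = 'c'
  Position 5 ('b'): no match needed
  Position 6 ('e'): matches sub[3] = 'e'
  Position 7 ('c'): no match needed
All 4 characters matched => is a subsequence

1


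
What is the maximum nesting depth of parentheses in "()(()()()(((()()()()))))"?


Input: "()(()()()(((()()()()))))"
Tracking depth:
  Position 0 '(': depth becomes 1
  Position 1 ')': depth becomes 0
  Position 2 '(': depth becomes 1
  Position 3 '(': depth becomes 2
  Position 4 ')': depth becomes 1
  Position 5 '(': depth becomes 2
  Position 6 ')': depth becomes 1
  Position 7 '(': depth becomes 2
  Position 8 ')': depth becomes 1
  Position 9 '(': depth becomes 2
  Position 10 '(': depth becomes 3
  Position 11 '(': depth becomes 4
  Position 12 '(': depth becomes 5
  Position 13 ')': depth becomes 4
  Position 14 '(': depth becomes 5
  Position 15 ')': depth becomes 4
  Position 16 '(': depth becomes 5
  Position 17 ')': depth becomes 4
  Position 18 '(': depth becomes 5
  Position 19 ')': depth becomes 4
  Position 20 ')': depth becomes 3
  Position 21 ')': depth becomes 2
  Position 22 ')': depth becomes 1
  Position 23 ')': depth becomes 0
Maximum depth reached: 5

5


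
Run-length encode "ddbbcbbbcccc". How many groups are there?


Input: ddbbcbbbcccc
Scanning for consecutive runs:
  Group 1: 'd' x 2 (positions 0-1)
  Group 2: 'b' x 2 (positions 2-3)
  Group 3: 'c' x 1 (positions 4-4)
  Group 4: 'b' x 3 (positions 5-7)
  Group 5: 'c' x 4 (positions 8-11)
Total groups: 5

5


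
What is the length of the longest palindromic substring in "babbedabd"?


Input: "babbedabd"
Checking substrings for palindromes:
  [0:3] "bab" (len 3) => palindrome
  [2:4] "bb" (len 2) => palindrome
Longest palindromic substring: "bab" with length 3

3


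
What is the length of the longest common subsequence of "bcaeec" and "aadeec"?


LCS of "bcaeec" and "aadeec"
DP table:
           a    a    d    e    e    c
      0    0    0    0    0    0    0
  b   0    0    0    0    0    0    0
  c   0    0    0    0    0    0    1
  a   0    1    1    1    1    1    1
  e   0    1    1    1    2    2    2
  e   0    1    1    1    2    3    3
  c   0    1    1    1    2    3    4
LCS length = dp[6][6] = 4

4


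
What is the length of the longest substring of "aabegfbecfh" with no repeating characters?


Input: "aabegfbecfh"
Sliding window (track last position of each char):
  Position 0 ('a'): window [0,0] length 1 -- new best
  Position 1 ('a'): repeat (last at 0), move window start to 1
  Position 1 ('a'): window [1,1] length 1
  Position 2 ('b'): window [1,2] length 2 -- new best
  Position 3 ('e'): window [1,3] length 3 -- new best
  Position 4 ('g'): window [1,4] length 4 -- new best
  Position 5 ('f'): window [1,5] length 5 -- new best
  Position 6 ('b'): repeat (last at 2), move window start to 3
  Position 6 ('b'): window [3,6] length 4
  Position 7 ('e'): repeat (last at 3), move window start to 4
  Position 7 ('e'): window [4,7] length 4
  Position 8 ('c'): window [4,8] length 5
  Position 9 ('f'): repeat (last at 5), move window start to 6
  Position 9 ('f'): window [6,9] length 4
  Position 10 ('h'): window [6,10] length 5
Longest substring with no repeats: "abegf" with length 5

5


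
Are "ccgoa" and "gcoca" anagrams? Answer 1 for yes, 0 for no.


Strings: "ccgoa", "gcoca"
Sorted first:  accgo
Sorted second: accgo
Sorted forms match => anagrams

1


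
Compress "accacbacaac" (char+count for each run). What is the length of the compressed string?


Input: accacbacaac
Runs:
  'a' x 1 => "a1"
  'c' x 2 => "c2"
  'a' x 1 => "a1"
  'c' x 1 => "c1"
  'b' x 1 => "b1"
  'a' x 1 => "a1"
  'c' x 1 => "c1"
  'a' x 2 => "a2"
  'c' x 1 => "c1"
Compressed: "a1c2a1c1b1a1c1a2c1"
Compressed length: 18

18


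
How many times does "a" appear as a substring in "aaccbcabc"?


Searching for "a" in "aaccbcabc"
Scanning each position:
  Position 0: "a" => MATCH
  Position 1: "a" => MATCH
  Position 2: "c" => no
  Position 3: "c" => no
  Position 4: "b" => no
  Position 5: "c" => no
  Position 6: "a" => MATCH
  Position 7: "b" => no
  Position 8: "c" => no
Total occurrences: 3

3


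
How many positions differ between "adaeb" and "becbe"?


Comparing "adaeb" and "becbe" position by position:
  Position 0: 'a' vs 'b' => DIFFER
  Position 1: 'd' vs 'e' => DIFFER
  Position 2: 'a' vs 'c' => DIFFER
  Position 3: 'e' vs 'b' => DIFFER
  Position 4: 'b' vs 'e' => DIFFER
Positions that differ: 5

5


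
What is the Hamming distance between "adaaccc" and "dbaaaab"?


Comparing "adaaccc" and "dbaaaab" position by position:
  Position 0: 'a' vs 'd' => differ
  Position 1: 'd' vs 'b' => differ
  Position 2: 'a' vs 'a' => same
  Position 3: 'a' vs 'a' => same
  Position 4: 'c' vs 'a' => differ
  Position 5: 'c' vs 'a' => differ
  Position 6: 'c' vs 'b' => differ
Total differences (Hamming distance): 5

5


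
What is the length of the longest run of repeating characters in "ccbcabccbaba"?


Input: "ccbcabccbaba"
Scanning for longest run:
  Position 1 ('c'): continues run of 'c', length=2
  Position 2 ('b'): new char, reset run to 1
  Position 3 ('c'): new char, reset run to 1
  Position 4 ('a'): new char, reset run to 1
  Position 5 ('b'): new char, reset run to 1
  Position 6 ('c'): new char, reset run to 1
  Position 7 ('c'): continues run of 'c', length=2
  Position 8 ('b'): new char, reset run to 1
  Position 9 ('a'): new char, reset run to 1
  Position 10 ('b'): new char, reset run to 1
  Position 11 ('a'): new char, reset run to 1
Longest run: 'c' with length 2

2


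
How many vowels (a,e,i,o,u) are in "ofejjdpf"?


Input: ofejjdpf
Checking each character:
  'o' at position 0: vowel (running total: 1)
  'f' at position 1: consonant
  'e' at position 2: vowel (running total: 2)
  'j' at position 3: consonant
  'j' at position 4: consonant
  'd' at position 5: consonant
  'p' at position 6: consonant
  'f' at position 7: consonant
Total vowels: 2

2


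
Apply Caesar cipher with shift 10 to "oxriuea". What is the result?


Caesar cipher: shift "oxriuea" by 10
  'o' (pos 14) + 10 = pos 24 = 'y'
  'x' (pos 23) + 10 = pos 7 = 'h'
  'r' (pos 17) + 10 = pos 1 = 'b'
  'i' (pos 8) + 10 = pos 18 = 's'
  'u' (pos 20) + 10 = pos 4 = 'e'
  'e' (pos 4) + 10 = pos 14 = 'o'
  'a' (pos 0) + 10 = pos 10 = 'k'
Result: yhbseok

yhbseok


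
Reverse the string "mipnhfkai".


Input: mipnhfkai
Reading characters right to left:
  Position 8: 'i'
  Position 7: 'a'
  Position 6: 'k'
  Position 5: 'f'
  Position 4: 'h'
  Position 3: 'n'
  Position 2: 'p'
  Position 1: 'i'
  Position 0: 'm'
Reversed: iakfhnpim

iakfhnpim


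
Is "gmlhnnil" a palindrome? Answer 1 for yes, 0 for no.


Input: gmlhnnil
Reversed: linnhlmg
  Compare pos 0 ('g') with pos 7 ('l'): MISMATCH
  Compare pos 1 ('m') with pos 6 ('i'): MISMATCH
  Compare pos 2 ('l') with pos 5 ('n'): MISMATCH
  Compare pos 3 ('h') with pos 4 ('n'): MISMATCH
Result: not a palindrome

0


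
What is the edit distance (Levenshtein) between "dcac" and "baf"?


Computing edit distance: "dcac" -> "baf"
DP table:
           b    a    f
      0    1    2    3
  d   1    1    2    3
  c   2    2    2    3
  a   3    3    2    3
  c   4    4    3    3
Edit distance = dp[4][3] = 3

3
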